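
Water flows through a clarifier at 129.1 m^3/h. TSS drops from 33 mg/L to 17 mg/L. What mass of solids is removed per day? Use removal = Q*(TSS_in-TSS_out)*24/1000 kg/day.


Concentration drop: TSS_in - TSS_out = 33 - 17 = 16 mg/L
Hourly solids removed = Q * dTSS = 129.1 m^3/h * 16 mg/L = 2065.6 g/h  (m^3/h * mg/L = g/h)
Daily solids removed = 2065.6 * 24 = 49574.4 g/day
Convert g to kg: 49574.4 / 1000 = 49.5744 kg/day

49.5744 kg/day


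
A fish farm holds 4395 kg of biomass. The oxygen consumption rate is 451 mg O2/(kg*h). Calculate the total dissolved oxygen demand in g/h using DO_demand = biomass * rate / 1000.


Total O2 consumption (mg/h) = 4395 kg * 451 mg/(kg*h) = 1982145 mg/h
Convert to g/h: 1982145 / 1000 = 1982.145 g/h

1982.145 g/h


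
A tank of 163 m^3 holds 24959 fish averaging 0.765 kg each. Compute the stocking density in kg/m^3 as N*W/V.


Total biomass = 24959 fish * 0.765 kg = 19093.635 kg
Density = total biomass / volume = 19093.635 / 163 = 117.139 kg/m^3

117.139 kg/m^3


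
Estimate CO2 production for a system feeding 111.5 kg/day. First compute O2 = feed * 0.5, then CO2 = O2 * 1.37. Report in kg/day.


O2 = 111.5 * 0.5 = 55.75
CO2 = 55.75 * 1.37 = 76.3775

76.3775 kg/day


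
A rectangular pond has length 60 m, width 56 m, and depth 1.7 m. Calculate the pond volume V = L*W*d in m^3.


Base area = L * W = 60 * 56 = 3360 m^2
Volume = area * depth = 3360 * 1.7 = 5712 m^3

5712 m^3


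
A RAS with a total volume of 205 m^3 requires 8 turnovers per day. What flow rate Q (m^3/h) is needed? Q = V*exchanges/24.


Daily recirculation volume = 205 m^3 * 8 = 1640 m^3/day
Flow rate Q = daily volume / 24 h = 1640 / 24 = 68.3333 m^3/h

68.3333 m^3/h


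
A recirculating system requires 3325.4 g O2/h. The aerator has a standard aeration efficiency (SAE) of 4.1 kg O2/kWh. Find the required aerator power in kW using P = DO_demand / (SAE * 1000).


SAE in g O2/kWh = 4.1 * 1000 = 4100 g/kWh
P = DO_demand / SAE_g = 3325.4 / 4100 = 0.811073 kW

0.811073 kW


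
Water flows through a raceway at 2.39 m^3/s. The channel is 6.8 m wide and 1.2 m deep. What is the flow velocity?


Cross-sectional area = W * d = 6.8 * 1.2 = 8.16 m^2
Velocity = Q / A = 2.39 / 8.16 = 0.292892 m/s

0.292892 m/s


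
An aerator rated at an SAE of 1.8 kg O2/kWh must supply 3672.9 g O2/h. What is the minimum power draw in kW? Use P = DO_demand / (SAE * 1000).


SAE in g O2/kWh = 1.8 * 1000 = 1800 g/kWh
P = DO_demand / SAE_g = 3672.9 / 1800 = 2.0405 kW

2.0405 kW


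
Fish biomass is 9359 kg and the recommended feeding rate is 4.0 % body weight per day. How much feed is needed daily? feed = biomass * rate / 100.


Feeding rate fraction = 4.0% / 100 = 0.04
Daily feed = 9359 kg * 0.04 = 374.36 kg/day

374.36 kg/day


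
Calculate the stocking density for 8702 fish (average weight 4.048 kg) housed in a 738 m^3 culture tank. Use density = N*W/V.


Total biomass = 8702 fish * 4.048 kg = 35225.696 kg
Density = total biomass / volume = 35225.696 / 738 = 47.7313 kg/m^3

47.7313 kg/m^3


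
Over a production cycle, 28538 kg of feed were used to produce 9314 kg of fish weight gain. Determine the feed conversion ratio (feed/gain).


FCR = feed consumed / weight gained
FCR = 28538 kg / 9314 kg = 3.06399

3.06399


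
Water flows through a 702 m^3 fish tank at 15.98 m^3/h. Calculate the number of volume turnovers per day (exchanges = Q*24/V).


Daily flow volume = 15.98 m^3/h * 24 h = 383.52 m^3/day
Exchanges = daily flow / tank volume = 383.52 / 702 = 0.546325 exchanges/day

0.546325 exchanges/day


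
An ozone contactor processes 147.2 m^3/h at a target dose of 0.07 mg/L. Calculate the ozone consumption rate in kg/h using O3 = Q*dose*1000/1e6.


O3 demand (mg/h) = Q * dose * 1000 = 147.2 * 0.07 * 1000 = 10304 mg/h
Convert mg to kg: 10304 / 1e6 = 0.010304 kg/h

0.010304 kg/h


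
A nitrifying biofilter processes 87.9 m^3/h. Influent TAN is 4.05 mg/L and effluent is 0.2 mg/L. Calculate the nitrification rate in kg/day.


Concentration drop: TAN_in - TAN_out = 4.05 - 0.2 = 3.85 mg/L
Hourly TAN removed = Q * dTAN = 87.9 m^3/h * 3.85 mg/L = 338.415 g/h  (m^3/h * mg/L = g/h)
Daily TAN removed = 338.415 * 24 = 8121.96 g/day
Convert to kg/day: 8121.96 / 1000 = 8.12196 kg/day

8.12196 kg/day


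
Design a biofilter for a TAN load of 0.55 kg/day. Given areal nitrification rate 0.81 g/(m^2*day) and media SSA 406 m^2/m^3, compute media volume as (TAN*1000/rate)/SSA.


A = 0.55*1000 / 0.81 = 679.01235 m^2
V = 679.01235 / 406 = 1.67244

1.67244 m^3


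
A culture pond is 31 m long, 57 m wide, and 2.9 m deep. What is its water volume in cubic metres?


Base area = L * W = 31 * 57 = 1767 m^2
Volume = area * depth = 1767 * 2.9 = 5124.3 m^3

5124.3 m^3


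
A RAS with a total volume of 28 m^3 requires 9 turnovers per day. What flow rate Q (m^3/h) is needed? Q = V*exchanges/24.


Daily recirculation volume = 28 m^3 * 9 = 252 m^3/day
Flow rate Q = daily volume / 24 h = 252 / 24 = 10.5 m^3/h

10.5 m^3/h


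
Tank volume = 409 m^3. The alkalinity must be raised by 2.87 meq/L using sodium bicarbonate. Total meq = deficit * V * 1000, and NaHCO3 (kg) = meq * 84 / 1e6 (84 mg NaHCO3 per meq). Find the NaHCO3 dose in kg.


Tank volume in L = 409 m^3 * 1000 = 409000 L
Total meq required = 2.87 meq/L * 409000 L = 1173830 meq
NaHCO3 mass = 1173830 meq * 84 mg/meq / 1e6 = 98.6017 kg

98.6017 kg


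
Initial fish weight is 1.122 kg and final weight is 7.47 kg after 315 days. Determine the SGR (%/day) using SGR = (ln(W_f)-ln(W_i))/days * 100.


ln(W_f) = ln(7.47) = 2.010895
ln(W_i) = ln(1.122) = 0.11511281
ln(W_f) - ln(W_i) = 2.010895 - 0.11511281 = 1.8957822
SGR = 1.8957822 / 315 * 100 = 0.601836 %/day

0.601836 %/day


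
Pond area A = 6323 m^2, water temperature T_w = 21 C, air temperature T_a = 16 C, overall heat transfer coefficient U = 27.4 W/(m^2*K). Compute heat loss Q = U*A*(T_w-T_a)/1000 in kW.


Temperature difference dT = 21 - 16 = 5 K
Heat loss (W) = U * A * dT = 27.4 * 6323 * 5 = 866251 W
Convert to kW: 866251 / 1000 = 866.251 kW

866.251 kW


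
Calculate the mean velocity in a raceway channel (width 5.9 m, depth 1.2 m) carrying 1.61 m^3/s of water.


Cross-sectional area = W * d = 5.9 * 1.2 = 7.08 m^2
Velocity = Q / A = 1.61 / 7.08 = 0.227401 m/s

0.227401 m/s


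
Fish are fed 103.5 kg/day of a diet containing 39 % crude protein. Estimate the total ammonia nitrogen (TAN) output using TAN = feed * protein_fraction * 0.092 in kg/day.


Protein in feed = 103.5 * 39/100 = 40.365 kg/day
TAN = protein * 0.092 = 40.365 * 0.092 = 3.71358 kg/day

3.71358 kg/day


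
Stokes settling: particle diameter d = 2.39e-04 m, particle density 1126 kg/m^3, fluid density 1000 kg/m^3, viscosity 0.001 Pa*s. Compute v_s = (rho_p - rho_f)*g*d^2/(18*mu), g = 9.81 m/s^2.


Density difference: rho_p - rho_f = 1126 - 1000 = 126 kg/m^3
d^2 = (2.39e-04)^2 = 5.7121e-08 m^2
Numerator = (rho_p - rho_f) * g * d^2 = 126 * 9.81 * 5.7121e-08 = 7.0604983e-05
Denominator = 18 * mu = 18 * 0.001 = 0.018
v_s = 7.0604983e-05 / 0.018 = 0.0039225 m/s
Check: Re = rho_f * v_s * d / mu = 1000 * 0.0039225 * 2.39e-04 / 0.001 = 0.937 < 1, so Stokes' law applies.

0.0039225 m/s


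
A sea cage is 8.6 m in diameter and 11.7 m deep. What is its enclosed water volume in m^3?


r = d/2 = 8.6/2 = 4.3 m
Base area = pi*r^2 = pi*4.3^2 = 58.088048 m^2
Volume = 58.088048 * 11.7 = 679.63 m^3

679.63 m^3


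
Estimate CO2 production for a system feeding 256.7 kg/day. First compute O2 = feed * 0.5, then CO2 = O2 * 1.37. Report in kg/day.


O2 = 256.7 * 0.5 = 128.35
CO2 = 128.35 * 1.37 = 175.8395

175.8395 kg/day


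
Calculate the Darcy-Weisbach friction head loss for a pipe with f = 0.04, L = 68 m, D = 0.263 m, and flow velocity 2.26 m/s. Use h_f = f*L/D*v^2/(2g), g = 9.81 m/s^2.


v^2 = 2.26^2 = 5.1076 m^2/s^2
L/D = 68/0.263 = 258.55513
h_f = f*(L/D)*v^2/(2g) = 0.04 * 258.55513 * 5.1076 / 19.62 = 2.69235 m

2.69235 m


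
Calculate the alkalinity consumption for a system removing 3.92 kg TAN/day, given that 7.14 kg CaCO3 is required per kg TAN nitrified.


Alkalinity factor: 7.14 kg CaCO3 consumed per kg TAN nitrified
alk = 3.92 kg TAN * 7.14 = 27.9888 kg CaCO3/day

27.9888 kg CaCO3/day


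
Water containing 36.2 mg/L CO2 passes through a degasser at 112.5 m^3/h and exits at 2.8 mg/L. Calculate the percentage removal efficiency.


CO2_out / CO2_in = 2.8 / 36.2 = 0.077348066
Fraction remaining = 0.077348066
efficiency = (1 - 0.077348066) * 100 = 92.2652 %

92.2652 %


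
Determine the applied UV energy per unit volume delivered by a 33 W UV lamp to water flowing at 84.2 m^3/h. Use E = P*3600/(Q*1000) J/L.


Energy delivered per hour = 33 W * 3600 s = 118800 J/h
Volume treated per hour = 84.2 m^3/h * 1000 = 84200 L/h
dose = 118800 / 84200 = 1.41093 J/L

1.41093 J/L


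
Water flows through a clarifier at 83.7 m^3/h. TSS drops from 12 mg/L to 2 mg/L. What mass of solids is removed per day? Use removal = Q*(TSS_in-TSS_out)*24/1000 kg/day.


Concentration drop: TSS_in - TSS_out = 12 - 2 = 10 mg/L
Hourly solids removed = Q * dTSS = 83.7 m^3/h * 10 mg/L = 837 g/h  (m^3/h * mg/L = g/h)
Daily solids removed = 837 * 24 = 20088 g/day
Convert g to kg: 20088 / 1000 = 20.088 kg/day

20.088 kg/day


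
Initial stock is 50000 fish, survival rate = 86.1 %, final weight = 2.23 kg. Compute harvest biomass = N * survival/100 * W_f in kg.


Survivors = 50000 * 86.1/100 = 43050 fish
Harvest biomass = survivors * W_f = 43050 * 2.23 = 96001.5 kg

96001.5 kg


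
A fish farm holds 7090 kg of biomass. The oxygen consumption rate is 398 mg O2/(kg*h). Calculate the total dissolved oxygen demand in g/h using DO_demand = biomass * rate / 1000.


Total O2 consumption (mg/h) = 7090 kg * 398 mg/(kg*h) = 2821820 mg/h
Convert to g/h: 2821820 / 1000 = 2821.82 g/h

2821.82 g/h


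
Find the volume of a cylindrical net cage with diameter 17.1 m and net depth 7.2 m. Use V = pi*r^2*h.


r = d/2 = 17.1/2 = 8.55 m
Base area = pi*r^2 = pi*8.55^2 = 229.65828 m^2
Volume = 229.65828 * 7.2 = 1653.54 m^3

1653.54 m^3


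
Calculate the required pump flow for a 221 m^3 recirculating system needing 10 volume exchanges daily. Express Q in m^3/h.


Daily recirculation volume = 221 m^3 * 10 = 2210 m^3/day
Flow rate Q = daily volume / 24 h = 2210 / 24 = 92.0833 m^3/h

92.0833 m^3/h


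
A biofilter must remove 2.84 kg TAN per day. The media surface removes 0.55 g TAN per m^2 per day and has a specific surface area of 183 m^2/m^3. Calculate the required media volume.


A = 2.84*1000 / 0.55 = 5163.6364 m^2
V = 5163.6364 / 183 = 28.2166

28.2166 m^3


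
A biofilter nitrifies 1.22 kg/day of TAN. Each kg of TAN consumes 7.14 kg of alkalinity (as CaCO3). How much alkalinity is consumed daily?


Alkalinity factor: 7.14 kg CaCO3 consumed per kg TAN nitrified
alk = 1.22 kg TAN * 7.14 = 8.7108 kg CaCO3/day

8.7108 kg CaCO3/day


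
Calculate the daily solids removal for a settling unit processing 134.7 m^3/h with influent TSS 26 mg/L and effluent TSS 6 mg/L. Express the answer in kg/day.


Concentration drop: TSS_in - TSS_out = 26 - 6 = 20 mg/L
Hourly solids removed = Q * dTSS = 134.7 m^3/h * 20 mg/L = 2694 g/h  (m^3/h * mg/L = g/h)
Daily solids removed = 2694 * 24 = 64656 g/day
Convert g to kg: 64656 / 1000 = 64.656 kg/day

64.656 kg/day


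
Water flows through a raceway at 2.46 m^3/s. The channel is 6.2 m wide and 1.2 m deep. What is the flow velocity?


Cross-sectional area = W * d = 6.2 * 1.2 = 7.44 m^2
Velocity = Q / A = 2.46 / 7.44 = 0.330645 m/s

0.330645 m/s


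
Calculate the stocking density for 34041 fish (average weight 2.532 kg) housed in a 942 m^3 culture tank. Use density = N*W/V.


Total biomass = 34041 fish * 2.532 kg = 86191.812 kg
Density = total biomass / volume = 86191.812 / 942 = 91.4987 kg/m^3

91.4987 kg/m^3


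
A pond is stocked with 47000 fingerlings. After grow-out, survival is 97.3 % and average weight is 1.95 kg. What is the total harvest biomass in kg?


Survivors = 47000 * 97.3/100 = 45731 fish
Harvest biomass = survivors * W_f = 45731 * 1.95 = 89175.45 kg

89175.45 kg


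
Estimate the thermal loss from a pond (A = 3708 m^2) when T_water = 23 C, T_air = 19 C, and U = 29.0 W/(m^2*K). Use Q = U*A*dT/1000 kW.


Temperature difference dT = 23 - 19 = 4 K
Heat loss (W) = U * A * dT = 29.0 * 3708 * 4 = 430128 W
Convert to kW: 430128 / 1000 = 430.128 kW

430.128 kW


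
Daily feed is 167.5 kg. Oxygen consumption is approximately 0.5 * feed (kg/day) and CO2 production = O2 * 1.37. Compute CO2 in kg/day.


O2 = 167.5 * 0.5 = 83.75
CO2 = 83.75 * 1.37 = 114.7375

114.7375 kg/day


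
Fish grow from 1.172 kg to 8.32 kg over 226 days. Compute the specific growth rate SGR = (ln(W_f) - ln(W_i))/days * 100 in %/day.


ln(W_f) = ln(8.32) = 2.1186623
ln(W_i) = ln(1.172) = 0.15871169
ln(W_f) - ln(W_i) = 2.1186623 - 0.15871169 = 1.9599506
SGR = 1.9599506 / 226 * 100 = 0.867235 %/day

0.867235 %/day


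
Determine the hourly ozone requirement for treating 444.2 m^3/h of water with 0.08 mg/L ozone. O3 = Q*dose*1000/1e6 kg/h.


O3 demand (mg/h) = Q * dose * 1000 = 444.2 * 0.08 * 1000 = 35536 mg/h
Convert mg to kg: 35536 / 1e6 = 0.035536 kg/h

0.035536 kg/h


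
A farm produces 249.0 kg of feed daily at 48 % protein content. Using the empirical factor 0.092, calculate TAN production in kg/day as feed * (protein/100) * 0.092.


Protein in feed = 249.0 * 48/100 = 119.52 kg/day
TAN = protein * 0.092 = 119.52 * 0.092 = 10.99584 kg/day

10.99584 kg/day


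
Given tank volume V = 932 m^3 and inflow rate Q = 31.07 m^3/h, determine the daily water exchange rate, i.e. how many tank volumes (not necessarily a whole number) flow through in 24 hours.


Daily flow volume = 31.07 m^3/h * 24 h = 745.68 m^3/day
Exchanges = daily flow / tank volume = 745.68 / 932 = 0.800086 exchanges/day

0.800086 exchanges/day


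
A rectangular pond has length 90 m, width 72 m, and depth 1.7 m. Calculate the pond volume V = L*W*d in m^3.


Base area = L * W = 90 * 72 = 6480 m^2
Volume = area * depth = 6480 * 1.7 = 11016 m^3

11016 m^3


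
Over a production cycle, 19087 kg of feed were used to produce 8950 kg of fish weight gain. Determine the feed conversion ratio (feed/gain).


FCR = feed consumed / weight gained
FCR = 19087 kg / 8950 kg = 2.13263

2.13263


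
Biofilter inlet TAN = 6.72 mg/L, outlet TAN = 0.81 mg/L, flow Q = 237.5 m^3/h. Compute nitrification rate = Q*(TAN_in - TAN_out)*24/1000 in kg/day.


Concentration drop: TAN_in - TAN_out = 6.72 - 0.81 = 5.91 mg/L
Hourly TAN removed = Q * dTAN = 237.5 m^3/h * 5.91 mg/L = 1403.625 g/h  (m^3/h * mg/L = g/h)
Daily TAN removed = 1403.625 * 24 = 33687 g/day
Convert to kg/day: 33687 / 1000 = 33.687 kg/day

33.687 kg/day


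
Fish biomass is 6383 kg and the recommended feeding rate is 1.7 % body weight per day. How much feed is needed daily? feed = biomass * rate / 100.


Feeding rate fraction = 1.7% / 100 = 0.017
Daily feed = 6383 kg * 0.017 = 108.511 kg/day

108.511 kg/day


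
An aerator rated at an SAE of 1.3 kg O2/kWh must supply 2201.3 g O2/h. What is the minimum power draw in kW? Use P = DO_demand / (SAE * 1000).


SAE in g O2/kWh = 1.3 * 1000 = 1300 g/kWh
P = DO_demand / SAE_g = 2201.3 / 1300 = 1.69331 kW

1.69331 kW


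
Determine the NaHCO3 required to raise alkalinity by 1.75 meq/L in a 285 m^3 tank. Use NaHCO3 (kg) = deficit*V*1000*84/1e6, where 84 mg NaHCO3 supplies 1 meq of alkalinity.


Tank volume in L = 285 m^3 * 1000 = 285000 L
Total meq required = 1.75 meq/L * 285000 L = 498750 meq
NaHCO3 mass = 498750 meq * 84 mg/meq / 1e6 = 41.895 kg

41.895 kg


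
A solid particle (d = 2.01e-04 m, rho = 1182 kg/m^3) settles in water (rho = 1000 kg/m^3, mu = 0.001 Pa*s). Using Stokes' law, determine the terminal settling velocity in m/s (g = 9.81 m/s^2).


Density difference: rho_p - rho_f = 1182 - 1000 = 182 kg/m^3
d^2 = (2.01e-04)^2 = 4.0401e-08 m^2
Numerator = (rho_p - rho_f) * g * d^2 = 182 * 9.81 * 4.0401e-08 = 7.2132753e-05
Denominator = 18 * mu = 18 * 0.001 = 0.018
v_s = 7.2132753e-05 / 0.018 = 0.00400738 m/s
Check: Re = rho_f * v_s * d / mu = 1000 * 0.00400738 * 2.01e-04 / 0.001 = 0.805 < 1, so Stokes' law applies.

0.00400738 m/s


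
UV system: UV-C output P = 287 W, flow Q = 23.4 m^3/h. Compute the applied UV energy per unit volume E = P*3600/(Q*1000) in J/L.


Energy delivered per hour = 287 W * 3600 s = 1033200 J/h
Volume treated per hour = 23.4 m^3/h * 1000 = 23400 L/h
dose = 1033200 / 23400 = 44.1538 J/L

44.1538 J/L


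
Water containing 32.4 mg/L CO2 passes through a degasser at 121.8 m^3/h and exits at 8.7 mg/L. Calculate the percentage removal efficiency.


CO2_out / CO2_in = 8.7 / 32.4 = 0.26851852
Fraction remaining = 0.26851852
efficiency = (1 - 0.26851852) * 100 = 73.1481 %

73.1481 %


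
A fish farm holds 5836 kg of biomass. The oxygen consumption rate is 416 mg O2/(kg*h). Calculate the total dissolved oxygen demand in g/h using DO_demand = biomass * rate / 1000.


Total O2 consumption (mg/h) = 5836 kg * 416 mg/(kg*h) = 2427776 mg/h
Convert to g/h: 2427776 / 1000 = 2427.776 g/h

2427.776 g/h


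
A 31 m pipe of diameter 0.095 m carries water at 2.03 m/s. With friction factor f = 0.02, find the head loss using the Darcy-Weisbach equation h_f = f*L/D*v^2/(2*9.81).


v^2 = 2.03^2 = 4.1209 m^2/s^2
L/D = 31/0.095 = 326.31579
h_f = f*(L/D)*v^2/(2g) = 0.02 * 326.31579 * 4.1209 / 19.62 = 1.37076 m

1.37076 m


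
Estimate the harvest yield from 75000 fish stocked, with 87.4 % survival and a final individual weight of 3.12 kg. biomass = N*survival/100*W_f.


Survivors = 75000 * 87.4/100 = 65550 fish
Harvest biomass = survivors * W_f = 65550 * 3.12 = 204516 kg

204516 kg


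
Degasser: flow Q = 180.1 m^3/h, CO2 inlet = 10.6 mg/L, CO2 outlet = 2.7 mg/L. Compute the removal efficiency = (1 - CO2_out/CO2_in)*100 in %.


CO2_out / CO2_in = 2.7 / 10.6 = 0.25471698
Fraction remaining = 0.25471698
efficiency = (1 - 0.25471698) * 100 = 74.5283 %

74.5283 %


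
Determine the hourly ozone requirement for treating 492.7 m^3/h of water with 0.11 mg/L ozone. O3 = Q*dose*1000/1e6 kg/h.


O3 demand (mg/h) = Q * dose * 1000 = 492.7 * 0.11 * 1000 = 54197 mg/h
Convert mg to kg: 54197 / 1e6 = 0.054197 kg/h

0.054197 kg/h


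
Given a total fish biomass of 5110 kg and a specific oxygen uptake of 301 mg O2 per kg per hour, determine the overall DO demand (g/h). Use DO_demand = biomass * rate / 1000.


Total O2 consumption (mg/h) = 5110 kg * 301 mg/(kg*h) = 1538110 mg/h
Convert to g/h: 1538110 / 1000 = 1538.11 g/h

1538.11 g/h


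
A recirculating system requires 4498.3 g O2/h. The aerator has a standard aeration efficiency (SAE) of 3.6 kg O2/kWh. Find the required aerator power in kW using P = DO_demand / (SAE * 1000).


SAE in g O2/kWh = 3.6 * 1000 = 3600 g/kWh
P = DO_demand / SAE_g = 4498.3 / 3600 = 1.24953 kW

1.24953 kW


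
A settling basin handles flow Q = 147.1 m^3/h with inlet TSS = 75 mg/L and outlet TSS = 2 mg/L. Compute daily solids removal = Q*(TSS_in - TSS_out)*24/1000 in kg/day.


Concentration drop: TSS_in - TSS_out = 75 - 2 = 73 mg/L
Hourly solids removed = Q * dTSS = 147.1 m^3/h * 73 mg/L = 10738.3 g/h  (m^3/h * mg/L = g/h)
Daily solids removed = 10738.3 * 24 = 257719.2 g/day
Convert g to kg: 257719.2 / 1000 = 257.7192 kg/day

257.7192 kg/day


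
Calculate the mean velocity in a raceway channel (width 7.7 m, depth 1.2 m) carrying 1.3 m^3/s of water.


Cross-sectional area = W * d = 7.7 * 1.2 = 9.24 m^2
Velocity = Q / A = 1.3 / 9.24 = 0.140693 m/s

0.140693 m/s


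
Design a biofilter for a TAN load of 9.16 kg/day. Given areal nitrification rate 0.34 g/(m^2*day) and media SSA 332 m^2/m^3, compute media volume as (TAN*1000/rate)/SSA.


A = 9.16*1000 / 0.34 = 26941.176 m^2
V = 26941.176 / 332 = 81.1481

81.1481 m^3


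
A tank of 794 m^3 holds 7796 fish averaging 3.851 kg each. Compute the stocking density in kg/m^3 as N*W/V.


Total biomass = 7796 fish * 3.851 kg = 30022.396 kg
Density = total biomass / volume = 30022.396 / 794 = 37.8116 kg/m^3

37.8116 kg/m^3


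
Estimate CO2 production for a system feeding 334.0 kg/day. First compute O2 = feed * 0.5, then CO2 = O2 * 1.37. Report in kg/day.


O2 = 334.0 * 0.5 = 167
CO2 = 167 * 1.37 = 228.79

228.79 kg/day


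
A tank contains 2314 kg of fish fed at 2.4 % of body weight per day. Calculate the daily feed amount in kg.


Feeding rate fraction = 2.4% / 100 = 0.024
Daily feed = 2314 kg * 0.024 = 55.536 kg/day

55.536 kg/day


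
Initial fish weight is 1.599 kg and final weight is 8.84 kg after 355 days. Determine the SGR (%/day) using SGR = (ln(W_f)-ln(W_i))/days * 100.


ln(W_f) = ln(8.84) = 2.1792869
ln(W_i) = ln(1.599) = 0.46937843
ln(W_f) - ln(W_i) = 2.1792869 - 0.46937843 = 1.7099085
SGR = 1.7099085 / 355 * 100 = 0.481664 %/day

0.481664 %/day


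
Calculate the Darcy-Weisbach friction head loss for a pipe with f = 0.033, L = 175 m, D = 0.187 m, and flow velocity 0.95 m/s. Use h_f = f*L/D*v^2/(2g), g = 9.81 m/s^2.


v^2 = 0.95^2 = 0.9025 m^2/s^2
L/D = 175/0.187 = 935.82888
h_f = f*(L/D)*v^2/(2g) = 0.033 * 935.82888 * 0.9025 / 19.62 = 1.42056 m

1.42056 m


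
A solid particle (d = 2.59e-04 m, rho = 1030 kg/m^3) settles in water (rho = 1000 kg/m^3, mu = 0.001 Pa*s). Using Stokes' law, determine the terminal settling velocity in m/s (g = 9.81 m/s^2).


Density difference: rho_p - rho_f = 1030 - 1000 = 30 kg/m^3
d^2 = (2.59e-04)^2 = 6.7081e-08 m^2
Numerator = (rho_p - rho_f) * g * d^2 = 30 * 9.81 * 6.7081e-08 = 1.9741938e-05
Denominator = 18 * mu = 18 * 0.001 = 0.018
v_s = 1.9741938e-05 / 0.018 = 0.00109677 m/s
Check: Re = rho_f * v_s * d / mu = 1000 * 0.00109677 * 2.59e-04 / 0.001 = 0.284 < 1, so Stokes' law applies.

0.00109677 m/s


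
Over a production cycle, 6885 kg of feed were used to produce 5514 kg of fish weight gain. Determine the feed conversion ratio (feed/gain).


FCR = feed consumed / weight gained
FCR = 6885 kg / 5514 kg = 1.24864

1.24864


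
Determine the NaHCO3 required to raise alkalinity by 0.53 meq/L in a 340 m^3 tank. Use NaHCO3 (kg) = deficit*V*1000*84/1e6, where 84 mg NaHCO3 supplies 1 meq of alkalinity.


Tank volume in L = 340 m^3 * 1000 = 340000 L
Total meq required = 0.53 meq/L * 340000 L = 180200 meq
NaHCO3 mass = 180200 meq * 84 mg/meq / 1e6 = 15.1368 kg

15.1368 kg


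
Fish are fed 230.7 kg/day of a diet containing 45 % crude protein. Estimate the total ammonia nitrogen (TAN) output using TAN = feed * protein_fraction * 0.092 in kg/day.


Protein in feed = 230.7 * 45/100 = 103.815 kg/day
TAN = protein * 0.092 = 103.815 * 0.092 = 9.55098 kg/day

9.55098 kg/day


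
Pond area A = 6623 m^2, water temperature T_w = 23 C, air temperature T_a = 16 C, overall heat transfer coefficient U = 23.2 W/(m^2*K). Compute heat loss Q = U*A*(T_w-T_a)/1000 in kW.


Temperature difference dT = 23 - 16 = 7 K
Heat loss (W) = U * A * dT = 23.2 * 6623 * 7 = 1075575.2 W
Convert to kW: 1075575.2 / 1000 = 1075.5752 kW

1075.5752 kW


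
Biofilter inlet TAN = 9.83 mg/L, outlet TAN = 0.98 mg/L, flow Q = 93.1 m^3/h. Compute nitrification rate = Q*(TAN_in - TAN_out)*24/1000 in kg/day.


Concentration drop: TAN_in - TAN_out = 9.83 - 0.98 = 8.85 mg/L
Hourly TAN removed = Q * dTAN = 93.1 m^3/h * 8.85 mg/L = 823.935 g/h  (m^3/h * mg/L = g/h)
Daily TAN removed = 823.935 * 24 = 19774.44 g/day
Convert to kg/day: 19774.44 / 1000 = 19.77444 kg/day

19.77444 kg/day


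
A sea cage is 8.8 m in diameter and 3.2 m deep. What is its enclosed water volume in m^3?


r = d/2 = 8.8/2 = 4.4 m
Base area = pi*r^2 = pi*4.4^2 = 60.821234 m^2
Volume = 60.821234 * 3.2 = 194.628 m^3

194.628 m^3


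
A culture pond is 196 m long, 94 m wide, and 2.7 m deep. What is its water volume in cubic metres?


Base area = L * W = 196 * 94 = 18424 m^2
Volume = area * depth = 18424 * 2.7 = 49744.8 m^3

49744.8 m^3


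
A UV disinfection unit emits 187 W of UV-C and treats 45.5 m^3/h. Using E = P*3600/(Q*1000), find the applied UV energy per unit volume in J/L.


Energy delivered per hour = 187 W * 3600 s = 673200 J/h
Volume treated per hour = 45.5 m^3/h * 1000 = 45500 L/h
dose = 673200 / 45500 = 14.7956 J/L

14.7956 J/L


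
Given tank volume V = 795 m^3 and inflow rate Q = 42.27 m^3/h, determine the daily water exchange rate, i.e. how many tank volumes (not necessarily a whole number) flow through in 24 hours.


Daily flow volume = 42.27 m^3/h * 24 h = 1014.48 m^3/day
Exchanges = daily flow / tank volume = 1014.48 / 795 = 1.27608 exchanges/day

1.27608 exchanges/day


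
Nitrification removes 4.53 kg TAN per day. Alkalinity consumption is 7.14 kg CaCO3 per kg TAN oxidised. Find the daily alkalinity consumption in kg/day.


Alkalinity factor: 7.14 kg CaCO3 consumed per kg TAN nitrified
alk = 4.53 kg TAN * 7.14 = 32.3442 kg CaCO3/day

32.3442 kg CaCO3/day


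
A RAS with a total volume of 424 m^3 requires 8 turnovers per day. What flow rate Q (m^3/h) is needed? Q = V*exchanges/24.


Daily recirculation volume = 424 m^3 * 8 = 3392 m^3/day
Flow rate Q = daily volume / 24 h = 3392 / 24 = 141.333 m^3/h

141.333 m^3/h


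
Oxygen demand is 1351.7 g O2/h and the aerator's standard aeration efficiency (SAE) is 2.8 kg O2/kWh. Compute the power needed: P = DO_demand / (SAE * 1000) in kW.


SAE in g O2/kWh = 2.8 * 1000 = 2800 g/kWh
P = DO_demand / SAE_g = 1351.7 / 2800 = 0.48275 kW

0.48275 kW


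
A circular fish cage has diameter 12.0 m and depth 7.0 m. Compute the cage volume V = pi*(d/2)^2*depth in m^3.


r = d/2 = 12.0/2 = 6 m
Base area = pi*r^2 = pi*6^2 = 113.09734 m^2
Volume = 113.09734 * 7.0 = 791.681 m^3

791.681 m^3


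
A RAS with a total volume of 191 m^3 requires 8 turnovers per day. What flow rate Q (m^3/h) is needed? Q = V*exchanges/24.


Daily recirculation volume = 191 m^3 * 8 = 1528 m^3/day
Flow rate Q = daily volume / 24 h = 1528 / 24 = 63.6667 m^3/h

63.6667 m^3/h


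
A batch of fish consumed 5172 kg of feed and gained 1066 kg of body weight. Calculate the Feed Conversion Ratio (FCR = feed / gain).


FCR = feed consumed / weight gained
FCR = 5172 kg / 1066 kg = 4.85178

4.85178


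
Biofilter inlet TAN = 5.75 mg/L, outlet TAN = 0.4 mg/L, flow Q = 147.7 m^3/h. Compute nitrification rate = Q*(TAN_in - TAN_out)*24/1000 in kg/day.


Concentration drop: TAN_in - TAN_out = 5.75 - 0.4 = 5.35 mg/L
Hourly TAN removed = Q * dTAN = 147.7 m^3/h * 5.35 mg/L = 790.195 g/h  (m^3/h * mg/L = g/h)
Daily TAN removed = 790.195 * 24 = 18964.68 g/day
Convert to kg/day: 18964.68 / 1000 = 18.96468 kg/day

18.96468 kg/day


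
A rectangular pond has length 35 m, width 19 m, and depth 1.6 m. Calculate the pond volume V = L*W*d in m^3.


Base area = L * W = 35 * 19 = 665 m^2
Volume = area * depth = 665 * 1.6 = 1064 m^3

1064 m^3


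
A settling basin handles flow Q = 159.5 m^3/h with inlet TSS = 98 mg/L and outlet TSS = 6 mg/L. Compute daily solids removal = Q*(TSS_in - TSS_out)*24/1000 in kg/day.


Concentration drop: TSS_in - TSS_out = 98 - 6 = 92 mg/L
Hourly solids removed = Q * dTSS = 159.5 m^3/h * 92 mg/L = 14674 g/h  (m^3/h * mg/L = g/h)
Daily solids removed = 14674 * 24 = 352176 g/day
Convert g to kg: 352176 / 1000 = 352.176 kg/day

352.176 kg/day


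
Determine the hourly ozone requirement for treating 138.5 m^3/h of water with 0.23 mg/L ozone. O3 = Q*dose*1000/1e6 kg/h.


O3 demand (mg/h) = Q * dose * 1000 = 138.5 * 0.23 * 1000 = 31855 mg/h
Convert mg to kg: 31855 / 1e6 = 0.031855 kg/h

0.031855 kg/h


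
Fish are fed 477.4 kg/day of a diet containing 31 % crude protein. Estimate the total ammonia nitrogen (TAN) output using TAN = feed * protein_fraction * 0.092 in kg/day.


Protein in feed = 477.4 * 31/100 = 147.994 kg/day
TAN = protein * 0.092 = 147.994 * 0.092 = 13.615448 kg/day

13.615448 kg/day


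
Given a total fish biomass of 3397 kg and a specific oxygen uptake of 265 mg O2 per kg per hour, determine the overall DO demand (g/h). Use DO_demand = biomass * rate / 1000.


Total O2 consumption (mg/h) = 3397 kg * 265 mg/(kg*h) = 900205 mg/h
Convert to g/h: 900205 / 1000 = 900.205 g/h

900.205 g/h


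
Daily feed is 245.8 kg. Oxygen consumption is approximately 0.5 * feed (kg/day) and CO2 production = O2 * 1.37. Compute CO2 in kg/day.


O2 = 245.8 * 0.5 = 122.9
CO2 = 122.9 * 1.37 = 168.373

168.373 kg/day


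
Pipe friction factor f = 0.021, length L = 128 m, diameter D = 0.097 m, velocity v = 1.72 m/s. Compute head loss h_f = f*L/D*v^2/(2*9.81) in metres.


v^2 = 1.72^2 = 2.9584 m^2/s^2
L/D = 128/0.097 = 1319.5876
h_f = f*(L/D)*v^2/(2g) = 0.021 * 1319.5876 * 2.9584 / 19.62 = 4.17845 m

4.17845 m


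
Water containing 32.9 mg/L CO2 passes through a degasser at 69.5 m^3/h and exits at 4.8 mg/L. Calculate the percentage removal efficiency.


CO2_out / CO2_in = 4.8 / 32.9 = 0.14589666
Fraction remaining = 0.14589666
efficiency = (1 - 0.14589666) * 100 = 85.4103 %

85.4103 %


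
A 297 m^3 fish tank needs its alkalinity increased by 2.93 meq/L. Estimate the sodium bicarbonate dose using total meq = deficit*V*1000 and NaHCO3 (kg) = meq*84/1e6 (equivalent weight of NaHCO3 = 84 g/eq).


Tank volume in L = 297 m^3 * 1000 = 297000 L
Total meq required = 2.93 meq/L * 297000 L = 870210 meq
NaHCO3 mass = 870210 meq * 84 mg/meq / 1e6 = 73.0976 kg

73.0976 kg


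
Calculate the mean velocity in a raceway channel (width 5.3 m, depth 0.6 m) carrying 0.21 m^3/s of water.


Cross-sectional area = W * d = 5.3 * 0.6 = 3.18 m^2
Velocity = Q / A = 0.21 / 3.18 = 0.0660377 m/s

0.0660377 m/s


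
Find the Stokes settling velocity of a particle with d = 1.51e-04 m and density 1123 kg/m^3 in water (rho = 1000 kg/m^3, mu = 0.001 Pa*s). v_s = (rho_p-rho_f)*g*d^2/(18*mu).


Density difference: rho_p - rho_f = 1123 - 1000 = 123 kg/m^3
d^2 = (1.51e-04)^2 = 2.2801e-08 m^2
Numerator = (rho_p - rho_f) * g * d^2 = 123 * 9.81 * 2.2801e-08 = 2.7512371e-05
Denominator = 18 * mu = 18 * 0.001 = 0.018
v_s = 2.7512371e-05 / 0.018 = 0.00152847 m/s
Check: Re = rho_f * v_s * d / mu = 1000 * 0.00152847 * 1.51e-04 / 0.001 = 0.231 < 1, so Stokes' law applies.

0.00152847 m/s


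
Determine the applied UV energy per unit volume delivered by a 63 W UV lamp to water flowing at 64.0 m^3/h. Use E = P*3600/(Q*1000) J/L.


Energy delivered per hour = 63 W * 3600 s = 226800 J/h
Volume treated per hour = 64.0 m^3/h * 1000 = 64000 L/h
dose = 226800 / 64000 = 3.54375 J/L

3.54375 J/L


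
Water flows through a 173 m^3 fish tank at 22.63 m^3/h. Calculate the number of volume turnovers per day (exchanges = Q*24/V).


Daily flow volume = 22.63 m^3/h * 24 h = 543.12 m^3/day
Exchanges = daily flow / tank volume = 543.12 / 173 = 3.13942 exchanges/day

3.13942 exchanges/day


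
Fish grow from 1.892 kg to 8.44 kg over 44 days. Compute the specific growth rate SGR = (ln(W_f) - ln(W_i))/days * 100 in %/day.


ln(W_f) = ln(8.44) = 2.1329823
ln(W_i) = ln(1.892) = 0.63763447
ln(W_f) - ln(W_i) = 2.1329823 - 0.63763447 = 1.4953478
SGR = 1.4953478 / 44 * 100 = 3.39852 %/day

3.39852 %/day


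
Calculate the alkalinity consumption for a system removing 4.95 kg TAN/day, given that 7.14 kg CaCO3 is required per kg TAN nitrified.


Alkalinity factor: 7.14 kg CaCO3 consumed per kg TAN nitrified
alk = 4.95 kg TAN * 7.14 = 35.343 kg CaCO3/day

35.343 kg CaCO3/day


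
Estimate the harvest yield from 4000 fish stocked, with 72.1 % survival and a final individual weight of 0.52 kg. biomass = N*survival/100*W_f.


Survivors = 4000 * 72.1/100 = 2884 fish
Harvest biomass = survivors * W_f = 2884 * 0.52 = 1499.68 kg

1499.68 kg


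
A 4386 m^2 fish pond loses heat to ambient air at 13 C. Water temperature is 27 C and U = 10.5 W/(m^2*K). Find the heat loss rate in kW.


Temperature difference dT = 27 - 13 = 14 K
Heat loss (W) = U * A * dT = 10.5 * 4386 * 14 = 644742 W
Convert to kW: 644742 / 1000 = 644.742 kW

644.742 kW


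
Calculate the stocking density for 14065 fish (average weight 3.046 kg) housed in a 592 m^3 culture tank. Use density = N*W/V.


Total biomass = 14065 fish * 3.046 kg = 42841.99 kg
Density = total biomass / volume = 42841.99 / 592 = 72.3682 kg/m^3

72.3682 kg/m^3


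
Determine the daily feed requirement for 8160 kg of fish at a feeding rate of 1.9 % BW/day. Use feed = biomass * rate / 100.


Feeding rate fraction = 1.9% / 100 = 0.019
Daily feed = 8160 kg * 0.019 = 155.04 kg/day

155.04 kg/day


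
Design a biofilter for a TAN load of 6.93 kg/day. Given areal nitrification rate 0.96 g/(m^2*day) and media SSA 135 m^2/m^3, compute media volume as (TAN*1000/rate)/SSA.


A = 6.93*1000 / 0.96 = 7218.75 m^2
V = 7218.75 / 135 = 53.4722

53.4722 m^3


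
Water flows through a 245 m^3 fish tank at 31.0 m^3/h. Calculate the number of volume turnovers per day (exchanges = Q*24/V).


Daily flow volume = 31.0 m^3/h * 24 h = 744 m^3/day
Exchanges = daily flow / tank volume = 744 / 245 = 3.03673 exchanges/day

3.03673 exchanges/day


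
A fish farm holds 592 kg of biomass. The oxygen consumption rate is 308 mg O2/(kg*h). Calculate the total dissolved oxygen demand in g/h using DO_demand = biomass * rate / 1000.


Total O2 consumption (mg/h) = 592 kg * 308 mg/(kg*h) = 182336 mg/h
Convert to g/h: 182336 / 1000 = 182.336 g/h

182.336 g/h


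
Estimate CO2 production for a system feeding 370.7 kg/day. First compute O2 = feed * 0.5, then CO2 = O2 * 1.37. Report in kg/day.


O2 = 370.7 * 0.5 = 185.35
CO2 = 185.35 * 1.37 = 253.9295

253.9295 kg/day


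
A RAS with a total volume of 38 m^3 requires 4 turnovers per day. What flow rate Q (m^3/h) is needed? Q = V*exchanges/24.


Daily recirculation volume = 38 m^3 * 4 = 152 m^3/day
Flow rate Q = daily volume / 24 h = 152 / 24 = 6.33333 m^3/h

6.33333 m^3/h


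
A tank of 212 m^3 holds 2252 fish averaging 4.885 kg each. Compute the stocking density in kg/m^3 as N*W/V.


Total biomass = 2252 fish * 4.885 kg = 11001.02 kg
Density = total biomass / volume = 11001.02 / 212 = 51.8916 kg/m^3

51.8916 kg/m^3


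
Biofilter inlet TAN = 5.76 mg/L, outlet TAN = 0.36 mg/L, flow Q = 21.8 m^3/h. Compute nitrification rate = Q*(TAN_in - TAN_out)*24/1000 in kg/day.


Concentration drop: TAN_in - TAN_out = 5.76 - 0.36 = 5.4 mg/L
Hourly TAN removed = Q * dTAN = 21.8 m^3/h * 5.4 mg/L = 117.72 g/h  (m^3/h * mg/L = g/h)
Daily TAN removed = 117.72 * 24 = 2825.28 g/day
Convert to kg/day: 2825.28 / 1000 = 2.82528 kg/day

2.82528 kg/day


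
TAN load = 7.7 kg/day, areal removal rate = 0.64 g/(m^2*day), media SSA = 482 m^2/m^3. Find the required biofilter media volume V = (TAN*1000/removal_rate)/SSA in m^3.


A = 7.7*1000 / 0.64 = 12031.25 m^2
V = 12031.25 / 482 = 24.9611

24.9611 m^3


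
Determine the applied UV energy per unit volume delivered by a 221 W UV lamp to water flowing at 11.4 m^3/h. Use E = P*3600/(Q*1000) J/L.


Energy delivered per hour = 221 W * 3600 s = 795600 J/h
Volume treated per hour = 11.4 m^3/h * 1000 = 11400 L/h
dose = 795600 / 11400 = 69.7895 J/L

69.7895 J/L


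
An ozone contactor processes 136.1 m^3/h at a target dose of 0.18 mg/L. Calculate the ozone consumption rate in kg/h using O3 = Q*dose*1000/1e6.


O3 demand (mg/h) = Q * dose * 1000 = 136.1 * 0.18 * 1000 = 24498 mg/h
Convert mg to kg: 24498 / 1e6 = 0.024498 kg/h

0.024498 kg/h


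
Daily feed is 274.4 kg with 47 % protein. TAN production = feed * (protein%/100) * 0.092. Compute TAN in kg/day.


Protein in feed = 274.4 * 47/100 = 128.968 kg/day
TAN = protein * 0.092 = 128.968 * 0.092 = 11.865056 kg/day

11.865056 kg/day


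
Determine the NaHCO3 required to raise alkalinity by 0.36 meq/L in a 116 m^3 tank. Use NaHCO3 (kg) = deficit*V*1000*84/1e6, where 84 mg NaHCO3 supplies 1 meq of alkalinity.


Tank volume in L = 116 m^3 * 1000 = 116000 L
Total meq required = 0.36 meq/L * 116000 L = 41760 meq
NaHCO3 mass = 41760 meq * 84 mg/meq / 1e6 = 3.50784 kg

3.50784 kg


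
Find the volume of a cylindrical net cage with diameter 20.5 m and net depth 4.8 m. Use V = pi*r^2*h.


r = d/2 = 20.5/2 = 10.25 m
Base area = pi*r^2 = pi*10.25^2 = 330.06358 m^2
Volume = 330.06358 * 4.8 = 1584.31 m^3

1584.31 m^3


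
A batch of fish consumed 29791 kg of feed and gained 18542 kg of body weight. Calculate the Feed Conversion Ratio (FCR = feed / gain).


FCR = feed consumed / weight gained
FCR = 29791 kg / 18542 kg = 1.60668

1.60668


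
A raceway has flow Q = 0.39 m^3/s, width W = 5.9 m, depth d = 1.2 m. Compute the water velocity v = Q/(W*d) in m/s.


Cross-sectional area = W * d = 5.9 * 1.2 = 7.08 m^2
Velocity = Q / A = 0.39 / 7.08 = 0.0550847 m/s

0.0550847 m/s


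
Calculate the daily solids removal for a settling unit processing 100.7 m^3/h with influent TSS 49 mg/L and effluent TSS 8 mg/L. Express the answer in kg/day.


Concentration drop: TSS_in - TSS_out = 49 - 8 = 41 mg/L
Hourly solids removed = Q * dTSS = 100.7 m^3/h * 41 mg/L = 4128.7 g/h  (m^3/h * mg/L = g/h)
Daily solids removed = 4128.7 * 24 = 99088.8 g/day
Convert g to kg: 99088.8 / 1000 = 99.0888 kg/day

99.0888 kg/day


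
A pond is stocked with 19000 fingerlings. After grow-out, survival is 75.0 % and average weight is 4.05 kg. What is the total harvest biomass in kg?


Survivors = 19000 * 75.0/100 = 14250 fish
Harvest biomass = survivors * W_f = 14250 * 4.05 = 57712.5 kg

57712.5 kg


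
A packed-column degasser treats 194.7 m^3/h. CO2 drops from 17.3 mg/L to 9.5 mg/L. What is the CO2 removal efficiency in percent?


CO2_out / CO2_in = 9.5 / 17.3 = 0.54913295
Fraction remaining = 0.54913295
efficiency = (1 - 0.54913295) * 100 = 45.0867 %

45.0867 %


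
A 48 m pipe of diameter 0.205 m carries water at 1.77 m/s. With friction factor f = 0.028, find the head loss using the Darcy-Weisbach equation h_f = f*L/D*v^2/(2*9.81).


v^2 = 1.77^2 = 3.1329 m^2/s^2
L/D = 48/0.205 = 234.14634
h_f = f*(L/D)*v^2/(2g) = 0.028 * 234.14634 * 3.1329 / 19.62 = 1.04687 m

1.04687 m


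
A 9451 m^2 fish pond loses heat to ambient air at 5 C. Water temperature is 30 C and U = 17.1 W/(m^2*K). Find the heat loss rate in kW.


Temperature difference dT = 30 - 5 = 25 K
Heat loss (W) = U * A * dT = 17.1 * 9451 * 25 = 4040302.5 W
Convert to kW: 4040302.5 / 1000 = 4040.3025 kW

4040.3025 kW


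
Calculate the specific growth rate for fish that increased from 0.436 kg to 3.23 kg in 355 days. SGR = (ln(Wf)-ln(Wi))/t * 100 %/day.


ln(W_f) = ln(3.23) = 1.1724821
ln(W_i) = ln(0.436) = -0.83011304
ln(W_f) - ln(W_i) = 1.1724821 - -0.83011304 = 2.0025951
SGR = 2.0025951 / 355 * 100 = 0.564111 %/day

0.564111 %/day


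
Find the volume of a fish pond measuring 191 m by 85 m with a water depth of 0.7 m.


Base area = L * W = 191 * 85 = 16235 m^2
Volume = area * depth = 16235 * 0.7 = 11364.5 m^3

11364.5 m^3


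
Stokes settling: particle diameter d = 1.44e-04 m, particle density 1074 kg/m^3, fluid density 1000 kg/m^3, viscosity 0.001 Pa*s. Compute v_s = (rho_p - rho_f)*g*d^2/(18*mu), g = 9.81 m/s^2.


Density difference: rho_p - rho_f = 1074 - 1000 = 74 kg/m^3
d^2 = (1.44e-04)^2 = 2.0736e-08 m^2
Numerator = (rho_p - rho_f) * g * d^2 = 74 * 9.81 * 2.0736e-08 = 1.5053092e-05
Denominator = 18 * mu = 18 * 0.001 = 0.018
v_s = 1.5053092e-05 / 0.018 = 8.36283e-04 m/s
Check: Re = rho_f * v_s * d / mu = 1000 * 8.36283e-04 * 1.44e-04 / 0.001 = 0.12 < 1, so Stokes' law applies.

8.36283e-04 m/s


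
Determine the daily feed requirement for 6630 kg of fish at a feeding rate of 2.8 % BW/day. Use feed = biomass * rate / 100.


Feeding rate fraction = 2.8% / 100 = 0.028
Daily feed = 6630 kg * 0.028 = 185.64 kg/day

185.64 kg/day


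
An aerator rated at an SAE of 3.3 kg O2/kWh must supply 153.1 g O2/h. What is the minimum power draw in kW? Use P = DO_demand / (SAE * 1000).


SAE in g O2/kWh = 3.3 * 1000 = 3300 g/kWh
P = DO_demand / SAE_g = 153.1 / 3300 = 0.0463939 kW

0.0463939 kW


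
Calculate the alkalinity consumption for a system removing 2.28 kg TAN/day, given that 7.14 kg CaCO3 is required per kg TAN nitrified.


Alkalinity factor: 7.14 kg CaCO3 consumed per kg TAN nitrified
alk = 2.28 kg TAN * 7.14 = 16.2792 kg CaCO3/day

16.2792 kg CaCO3/day
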